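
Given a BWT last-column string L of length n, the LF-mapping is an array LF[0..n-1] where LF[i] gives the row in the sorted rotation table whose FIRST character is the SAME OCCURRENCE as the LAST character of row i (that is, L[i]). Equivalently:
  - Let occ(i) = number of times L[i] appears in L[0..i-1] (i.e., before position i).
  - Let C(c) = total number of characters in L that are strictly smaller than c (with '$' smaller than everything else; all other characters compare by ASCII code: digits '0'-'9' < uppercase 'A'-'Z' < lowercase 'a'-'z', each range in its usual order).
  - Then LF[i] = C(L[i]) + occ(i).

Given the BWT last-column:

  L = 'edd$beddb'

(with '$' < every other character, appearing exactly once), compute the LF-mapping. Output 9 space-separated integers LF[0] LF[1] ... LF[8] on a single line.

Char counts: '$':1, 'b':2, 'd':4, 'e':2
C (first-col start): C('$')=0, C('b')=1, C('d')=3, C('e')=7
L[0]='e': occ=0, LF[0]=C('e')+0=7+0=7
L[1]='d': occ=0, LF[1]=C('d')+0=3+0=3
L[2]='d': occ=1, LF[2]=C('d')+1=3+1=4
L[3]='$': occ=0, LF[3]=C('$')+0=0+0=0
L[4]='b': occ=0, LF[4]=C('b')+0=1+0=1
L[5]='e': occ=1, LF[5]=C('e')+1=7+1=8
L[6]='d': occ=2, LF[6]=C('d')+2=3+2=5
L[7]='d': occ=3, LF[7]=C('d')+3=3+3=6
L[8]='b': occ=1, LF[8]=C('b')+1=1+1=2

Answer: 7 3 4 0 1 8 5 6 2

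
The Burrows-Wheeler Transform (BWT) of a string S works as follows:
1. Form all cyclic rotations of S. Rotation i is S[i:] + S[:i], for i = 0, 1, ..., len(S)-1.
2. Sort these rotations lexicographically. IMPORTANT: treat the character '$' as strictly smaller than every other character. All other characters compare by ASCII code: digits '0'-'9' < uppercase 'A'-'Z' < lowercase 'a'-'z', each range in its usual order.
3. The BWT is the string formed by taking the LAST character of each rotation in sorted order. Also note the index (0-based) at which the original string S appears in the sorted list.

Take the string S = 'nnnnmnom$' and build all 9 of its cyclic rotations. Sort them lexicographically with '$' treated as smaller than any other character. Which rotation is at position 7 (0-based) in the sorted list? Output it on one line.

Answer: nom$nnnnm

Derivation:
All 9 rotations (rotation i = S[i:]+S[:i]):
  rot[0] = nnnnmnom$
  rot[1] = nnnmnom$n
  rot[2] = nnmnom$nn
  rot[3] = nmnom$nnn
  rot[4] = mnom$nnnn
  rot[5] = nom$nnnnm
  rot[6] = om$nnnnmn
  rot[7] = m$nnnnmno
  rot[8] = $nnnnmnom
Sorted (with $ < everything):
  sorted[0] = $nnnnmnom
  sorted[1] = m$nnnnmno
  sorted[2] = mnom$nnnn
  sorted[3] = nmnom$nnn
  sorted[4] = nnmnom$nn
  sorted[5] = nnnmnom$n
  sorted[6] = nnnnmnom$
  sorted[7] = nom$nnnnm
  sorted[8] = om$nnnnmn
sorted[7] = nom$nnnnm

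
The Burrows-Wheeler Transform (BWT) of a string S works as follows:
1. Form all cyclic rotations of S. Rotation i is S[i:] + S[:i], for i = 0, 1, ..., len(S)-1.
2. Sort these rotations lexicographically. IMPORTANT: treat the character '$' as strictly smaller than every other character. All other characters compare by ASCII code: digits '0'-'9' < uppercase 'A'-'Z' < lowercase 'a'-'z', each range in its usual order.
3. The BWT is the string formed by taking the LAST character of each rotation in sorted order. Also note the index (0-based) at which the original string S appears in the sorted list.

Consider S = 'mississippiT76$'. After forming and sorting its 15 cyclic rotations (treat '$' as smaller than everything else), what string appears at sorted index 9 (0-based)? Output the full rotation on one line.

Answer: piT76$mississip

Derivation:
All 15 rotations (rotation i = S[i:]+S[:i]):
  rot[0] = mississippiT76$
  rot[1] = ississippiT76$m
  rot[2] = ssissippiT76$mi
  rot[3] = sissippiT76$mis
  rot[4] = issippiT76$miss
  rot[5] = ssippiT76$missi
  rot[6] = sippiT76$missis
  rot[7] = ippiT76$mississ
  rot[8] = ppiT76$mississi
  rot[9] = piT76$mississip
  rot[10] = iT76$mississipp
  rot[11] = T76$mississippi
  rot[12] = 76$mississippiT
  rot[13] = 6$mississippiT7
  rot[14] = $mississippiT76
Sorted (with $ < everything):
  sorted[0] = $mississippiT76
  sorted[1] = 6$mississippiT7
  sorted[2] = 76$mississippiT
  sorted[3] = T76$mississippi
  sorted[4] = iT76$mississipp
  sorted[5] = ippiT76$mississ
  sorted[6] = issippiT76$miss
  sorted[7] = ississippiT76$m
  sorted[8] = mississippiT76$
  sorted[9] = piT76$mississip
  sorted[10] = ppiT76$mississi
  sorted[11] = sippiT76$missis
  sorted[12] = sissippiT76$mis
  sorted[13] = ssippiT76$missi
  sorted[14] = ssissippiT76$mi
sorted[9] = piT76$mississip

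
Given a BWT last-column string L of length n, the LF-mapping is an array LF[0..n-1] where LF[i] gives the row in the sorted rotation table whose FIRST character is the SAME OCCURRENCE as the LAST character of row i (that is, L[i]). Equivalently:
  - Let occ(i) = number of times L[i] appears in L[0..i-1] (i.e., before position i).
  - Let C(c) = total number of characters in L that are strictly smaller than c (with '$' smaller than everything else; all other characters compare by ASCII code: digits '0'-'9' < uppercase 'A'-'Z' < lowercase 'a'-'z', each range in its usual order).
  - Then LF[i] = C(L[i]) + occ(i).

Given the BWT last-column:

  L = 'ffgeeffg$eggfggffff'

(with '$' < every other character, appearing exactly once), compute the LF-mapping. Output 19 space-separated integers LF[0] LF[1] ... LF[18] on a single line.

Answer: 4 5 13 1 2 6 7 14 0 3 15 16 8 17 18 9 10 11 12

Derivation:
Char counts: '$':1, 'e':3, 'f':9, 'g':6
C (first-col start): C('$')=0, C('e')=1, C('f')=4, C('g')=13
L[0]='f': occ=0, LF[0]=C('f')+0=4+0=4
L[1]='f': occ=1, LF[1]=C('f')+1=4+1=5
L[2]='g': occ=0, LF[2]=C('g')+0=13+0=13
L[3]='e': occ=0, LF[3]=C('e')+0=1+0=1
L[4]='e': occ=1, LF[4]=C('e')+1=1+1=2
L[5]='f': occ=2, LF[5]=C('f')+2=4+2=6
L[6]='f': occ=3, LF[6]=C('f')+3=4+3=7
L[7]='g': occ=1, LF[7]=C('g')+1=13+1=14
L[8]='$': occ=0, LF[8]=C('$')+0=0+0=0
L[9]='e': occ=2, LF[9]=C('e')+2=1+2=3
L[10]='g': occ=2, LF[10]=C('g')+2=13+2=15
L[11]='g': occ=3, LF[11]=C('g')+3=13+3=16
L[12]='f': occ=4, LF[12]=C('f')+4=4+4=8
L[13]='g': occ=4, LF[13]=C('g')+4=13+4=17
L[14]='g': occ=5, LF[14]=C('g')+5=13+5=18
L[15]='f': occ=5, LF[15]=C('f')+5=4+5=9
L[16]='f': occ=6, LF[16]=C('f')+6=4+6=10
L[17]='f': occ=7, LF[17]=C('f')+7=4+7=11
L[18]='f': occ=8, LF[18]=C('f')+8=4+8=12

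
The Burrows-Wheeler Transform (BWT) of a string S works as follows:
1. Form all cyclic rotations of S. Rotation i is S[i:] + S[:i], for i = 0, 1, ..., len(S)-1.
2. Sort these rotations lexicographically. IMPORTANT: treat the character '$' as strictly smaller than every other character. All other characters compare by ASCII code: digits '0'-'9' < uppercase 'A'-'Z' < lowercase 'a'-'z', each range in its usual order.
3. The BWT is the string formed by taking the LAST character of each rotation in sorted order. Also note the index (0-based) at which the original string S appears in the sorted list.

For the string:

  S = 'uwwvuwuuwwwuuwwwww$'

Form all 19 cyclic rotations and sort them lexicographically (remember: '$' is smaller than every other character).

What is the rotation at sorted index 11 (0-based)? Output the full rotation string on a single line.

All 19 rotations (rotation i = S[i:]+S[:i]):
  rot[0] = uwwvuwuuwwwuuwwwww$
  rot[1] = wwvuwuuwwwuuwwwww$u
  rot[2] = wvuwuuwwwuuwwwww$uw
  rot[3] = vuwuuwwwuuwwwww$uww
  rot[4] = uwuuwwwuuwwwww$uwwv
  rot[5] = wuuwwwuuwwwww$uwwvu
  rot[6] = uuwwwuuwwwww$uwwvuw
  rot[7] = uwwwuuwwwww$uwwvuwu
  rot[8] = wwwuuwwwww$uwwvuwuu
  rot[9] = wwuuwwwww$uwwvuwuuw
  rot[10] = wuuwwwww$uwwvuwuuww
  rot[11] = uuwwwww$uwwvuwuuwww
  rot[12] = uwwwww$uwwvuwuuwwwu
  rot[13] = wwwww$uwwvuwuuwwwuu
  rot[14] = wwww$uwwvuwuuwwwuuw
  rot[15] = www$uwwvuwuuwwwuuww
  rot[16] = ww$uwwvuwuuwwwuuwww
  rot[17] = w$uwwvuwuuwwwuuwwww
  rot[18] = $uwwvuwuuwwwuuwwwww
Sorted (with $ < everything):
  sorted[0] = $uwwvuwuuwwwuuwwwww
  sorted[1] = uuwwwuuwwwww$uwwvuw
  sorted[2] = uuwwwww$uwwvuwuuwww
  sorted[3] = uwuuwwwuuwwwww$uwwv
  sorted[4] = uwwvuwuuwwwuuwwwww$
  sorted[5] = uwwwuuwwwww$uwwvuwu
  sorted[6] = uwwwww$uwwvuwuuwwwu
  sorted[7] = vuwuuwwwuuwwwww$uww
  sorted[8] = w$uwwvuwuuwwwuuwwww
  sorted[9] = wuuwwwuuwwwww$uwwvu
  sorted[10] = wuuwwwww$uwwvuwuuww
  sorted[11] = wvuwuuwwwuuwwwww$uw
  sorted[12] = ww$uwwvuwuuwwwuuwww
  sorted[13] = wwuuwwwww$uwwvuwuuw
  sorted[14] = wwvuwuuwwwuuwwwww$u
  sorted[15] = www$uwwvuwuuwwwuuww
  sorted[16] = wwwuuwwwww$uwwvuwuu
  sorted[17] = wwww$uwwvuwuuwwwuuw
  sorted[18] = wwwww$uwwvuwuuwwwuu
sorted[11] = wvuwuuwwwuuwwwww$uw

Answer: wvuwuuwwwuuwwwww$uw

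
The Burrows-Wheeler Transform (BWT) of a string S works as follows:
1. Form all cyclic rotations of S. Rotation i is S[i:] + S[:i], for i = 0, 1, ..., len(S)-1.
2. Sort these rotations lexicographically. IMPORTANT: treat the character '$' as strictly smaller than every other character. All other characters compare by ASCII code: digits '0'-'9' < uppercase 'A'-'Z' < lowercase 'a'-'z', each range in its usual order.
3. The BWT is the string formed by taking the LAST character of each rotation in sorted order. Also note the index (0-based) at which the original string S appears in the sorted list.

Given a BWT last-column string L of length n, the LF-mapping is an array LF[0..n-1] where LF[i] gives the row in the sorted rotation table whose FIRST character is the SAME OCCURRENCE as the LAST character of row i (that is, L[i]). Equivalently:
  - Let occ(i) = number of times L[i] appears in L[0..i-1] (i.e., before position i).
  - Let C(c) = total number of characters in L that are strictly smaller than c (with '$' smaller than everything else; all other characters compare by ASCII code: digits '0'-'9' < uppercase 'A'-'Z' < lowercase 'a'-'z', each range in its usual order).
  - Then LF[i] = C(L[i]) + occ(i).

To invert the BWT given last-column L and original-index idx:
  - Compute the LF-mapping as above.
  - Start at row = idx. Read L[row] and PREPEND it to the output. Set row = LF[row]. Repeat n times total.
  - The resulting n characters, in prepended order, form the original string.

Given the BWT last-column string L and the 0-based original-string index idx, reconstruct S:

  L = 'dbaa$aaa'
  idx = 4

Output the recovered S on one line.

LF mapping: 7 6 1 2 0 3 4 5
Walk LF starting at row 4, prepending L[row]:
  step 1: row=4, L[4]='$', prepend. Next row=LF[4]=0
  step 2: row=0, L[0]='d', prepend. Next row=LF[0]=7
  step 3: row=7, L[7]='a', prepend. Next row=LF[7]=5
  step 4: row=5, L[5]='a', prepend. Next row=LF[5]=3
  step 5: row=3, L[3]='a', prepend. Next row=LF[3]=2
  step 6: row=2, L[2]='a', prepend. Next row=LF[2]=1
  step 7: row=1, L[1]='b', prepend. Next row=LF[1]=6
  step 8: row=6, L[6]='a', prepend. Next row=LF[6]=4
Reversed output: abaaaad$

Answer: abaaaad$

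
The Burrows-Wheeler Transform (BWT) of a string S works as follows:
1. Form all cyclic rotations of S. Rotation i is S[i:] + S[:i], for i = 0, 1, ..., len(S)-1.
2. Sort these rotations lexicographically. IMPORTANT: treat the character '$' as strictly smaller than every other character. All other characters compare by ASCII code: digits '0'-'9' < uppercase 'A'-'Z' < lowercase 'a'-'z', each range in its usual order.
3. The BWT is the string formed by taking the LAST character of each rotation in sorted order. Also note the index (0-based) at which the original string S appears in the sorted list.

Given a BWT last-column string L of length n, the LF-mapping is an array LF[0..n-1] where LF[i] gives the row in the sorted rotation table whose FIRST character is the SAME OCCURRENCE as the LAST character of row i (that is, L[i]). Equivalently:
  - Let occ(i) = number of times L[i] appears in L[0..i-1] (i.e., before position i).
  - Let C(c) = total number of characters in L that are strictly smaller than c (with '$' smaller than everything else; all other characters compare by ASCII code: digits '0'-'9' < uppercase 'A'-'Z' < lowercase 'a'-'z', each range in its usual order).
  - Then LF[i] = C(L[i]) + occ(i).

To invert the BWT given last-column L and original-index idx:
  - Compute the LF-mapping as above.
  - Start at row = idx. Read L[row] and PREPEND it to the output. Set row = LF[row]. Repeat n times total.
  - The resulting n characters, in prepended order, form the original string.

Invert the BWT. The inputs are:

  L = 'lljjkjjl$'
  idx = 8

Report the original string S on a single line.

Answer: lljjjkjl$

Derivation:
LF mapping: 6 7 1 2 5 3 4 8 0
Walk LF starting at row 8, prepending L[row]:
  step 1: row=8, L[8]='$', prepend. Next row=LF[8]=0
  step 2: row=0, L[0]='l', prepend. Next row=LF[0]=6
  step 3: row=6, L[6]='j', prepend. Next row=LF[6]=4
  step 4: row=4, L[4]='k', prepend. Next row=LF[4]=5
  step 5: row=5, L[5]='j', prepend. Next row=LF[5]=3
  step 6: row=3, L[3]='j', prepend. Next row=LF[3]=2
  step 7: row=2, L[2]='j', prepend. Next row=LF[2]=1
  step 8: row=1, L[1]='l', prepend. Next row=LF[1]=7
  step 9: row=7, L[7]='l', prepend. Next row=LF[7]=8
Reversed output: lljjjkjl$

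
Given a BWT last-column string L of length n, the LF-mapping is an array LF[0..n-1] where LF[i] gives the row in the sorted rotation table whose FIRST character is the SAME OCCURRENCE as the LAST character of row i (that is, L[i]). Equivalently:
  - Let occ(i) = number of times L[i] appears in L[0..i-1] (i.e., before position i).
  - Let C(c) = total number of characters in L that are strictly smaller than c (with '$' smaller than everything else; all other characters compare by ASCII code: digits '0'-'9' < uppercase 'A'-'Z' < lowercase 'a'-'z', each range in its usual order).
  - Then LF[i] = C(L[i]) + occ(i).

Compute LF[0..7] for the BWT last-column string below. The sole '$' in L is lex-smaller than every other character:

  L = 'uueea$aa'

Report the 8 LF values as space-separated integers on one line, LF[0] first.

Char counts: '$':1, 'a':3, 'e':2, 'u':2
C (first-col start): C('$')=0, C('a')=1, C('e')=4, C('u')=6
L[0]='u': occ=0, LF[0]=C('u')+0=6+0=6
L[1]='u': occ=1, LF[1]=C('u')+1=6+1=7
L[2]='e': occ=0, LF[2]=C('e')+0=4+0=4
L[3]='e': occ=1, LF[3]=C('e')+1=4+1=5
L[4]='a': occ=0, LF[4]=C('a')+0=1+0=1
L[5]='$': occ=0, LF[5]=C('$')+0=0+0=0
L[6]='a': occ=1, LF[6]=C('a')+1=1+1=2
L[7]='a': occ=2, LF[7]=C('a')+2=1+2=3

Answer: 6 7 4 5 1 0 2 3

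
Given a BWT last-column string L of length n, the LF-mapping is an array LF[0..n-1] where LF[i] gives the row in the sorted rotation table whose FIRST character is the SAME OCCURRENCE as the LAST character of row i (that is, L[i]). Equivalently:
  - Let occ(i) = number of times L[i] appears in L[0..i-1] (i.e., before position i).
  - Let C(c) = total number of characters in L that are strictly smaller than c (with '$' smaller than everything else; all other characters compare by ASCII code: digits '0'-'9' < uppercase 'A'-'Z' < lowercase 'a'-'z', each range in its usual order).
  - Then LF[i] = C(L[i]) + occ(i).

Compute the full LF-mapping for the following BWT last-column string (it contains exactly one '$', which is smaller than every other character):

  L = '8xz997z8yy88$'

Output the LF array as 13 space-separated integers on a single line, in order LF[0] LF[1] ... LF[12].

Answer: 2 8 11 6 7 1 12 3 9 10 4 5 0

Derivation:
Char counts: '$':1, '7':1, '8':4, '9':2, 'x':1, 'y':2, 'z':2
C (first-col start): C('$')=0, C('7')=1, C('8')=2, C('9')=6, C('x')=8, C('y')=9, C('z')=11
L[0]='8': occ=0, LF[0]=C('8')+0=2+0=2
L[1]='x': occ=0, LF[1]=C('x')+0=8+0=8
L[2]='z': occ=0, LF[2]=C('z')+0=11+0=11
L[3]='9': occ=0, LF[3]=C('9')+0=6+0=6
L[4]='9': occ=1, LF[4]=C('9')+1=6+1=7
L[5]='7': occ=0, LF[5]=C('7')+0=1+0=1
L[6]='z': occ=1, LF[6]=C('z')+1=11+1=12
L[7]='8': occ=1, LF[7]=C('8')+1=2+1=3
L[8]='y': occ=0, LF[8]=C('y')+0=9+0=9
L[9]='y': occ=1, LF[9]=C('y')+1=9+1=10
L[10]='8': occ=2, LF[10]=C('8')+2=2+2=4
L[11]='8': occ=3, LF[11]=C('8')+3=2+3=5
L[12]='$': occ=0, LF[12]=C('$')+0=0+0=0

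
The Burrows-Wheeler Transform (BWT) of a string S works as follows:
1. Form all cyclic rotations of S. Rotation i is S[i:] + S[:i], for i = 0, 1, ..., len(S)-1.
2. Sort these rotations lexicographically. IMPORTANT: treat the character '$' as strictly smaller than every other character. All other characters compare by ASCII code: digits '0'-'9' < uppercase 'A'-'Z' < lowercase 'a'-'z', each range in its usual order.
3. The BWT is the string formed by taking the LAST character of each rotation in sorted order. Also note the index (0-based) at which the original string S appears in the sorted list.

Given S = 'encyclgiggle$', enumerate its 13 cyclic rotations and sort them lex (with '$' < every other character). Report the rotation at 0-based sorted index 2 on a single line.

Answer: cyclgiggle$en

Derivation:
All 13 rotations (rotation i = S[i:]+S[:i]):
  rot[0] = encyclgiggle$
  rot[1] = ncyclgiggle$e
  rot[2] = cyclgiggle$en
  rot[3] = yclgiggle$enc
  rot[4] = clgiggle$ency
  rot[5] = lgiggle$encyc
  rot[6] = giggle$encycl
  rot[7] = iggle$encyclg
  rot[8] = ggle$encyclgi
  rot[9] = gle$encyclgig
  rot[10] = le$encyclgigg
  rot[11] = e$encyclgiggl
  rot[12] = $encyclgiggle
Sorted (with $ < everything):
  sorted[0] = $encyclgiggle
  sorted[1] = clgiggle$ency
  sorted[2] = cyclgiggle$en
  sorted[3] = e$encyclgiggl
  sorted[4] = encyclgiggle$
  sorted[5] = ggle$encyclgi
  sorted[6] = giggle$encycl
  sorted[7] = gle$encyclgig
  sorted[8] = iggle$encyclg
  sorted[9] = le$encyclgigg
  sorted[10] = lgiggle$encyc
  sorted[11] = ncyclgiggle$e
  sorted[12] = yclgiggle$enc
sorted[2] = cyclgiggle$en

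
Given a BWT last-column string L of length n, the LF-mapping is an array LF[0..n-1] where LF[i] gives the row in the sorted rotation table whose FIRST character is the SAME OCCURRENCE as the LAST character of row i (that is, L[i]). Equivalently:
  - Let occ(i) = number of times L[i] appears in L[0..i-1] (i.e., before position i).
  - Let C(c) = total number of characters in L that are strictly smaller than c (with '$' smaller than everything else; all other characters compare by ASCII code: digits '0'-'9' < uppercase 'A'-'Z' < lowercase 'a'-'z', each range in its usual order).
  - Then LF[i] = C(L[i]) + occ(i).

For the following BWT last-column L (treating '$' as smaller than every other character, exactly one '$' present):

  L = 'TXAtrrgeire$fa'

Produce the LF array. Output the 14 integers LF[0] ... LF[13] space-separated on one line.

Char counts: '$':1, 'A':1, 'T':1, 'X':1, 'a':1, 'e':2, 'f':1, 'g':1, 'i':1, 'r':3, 't':1
C (first-col start): C('$')=0, C('A')=1, C('T')=2, C('X')=3, C('a')=4, C('e')=5, C('f')=7, C('g')=8, C('i')=9, C('r')=10, C('t')=13
L[0]='T': occ=0, LF[0]=C('T')+0=2+0=2
L[1]='X': occ=0, LF[1]=C('X')+0=3+0=3
L[2]='A': occ=0, LF[2]=C('A')+0=1+0=1
L[3]='t': occ=0, LF[3]=C('t')+0=13+0=13
L[4]='r': occ=0, LF[4]=C('r')+0=10+0=10
L[5]='r': occ=1, LF[5]=C('r')+1=10+1=11
L[6]='g': occ=0, LF[6]=C('g')+0=8+0=8
L[7]='e': occ=0, LF[7]=C('e')+0=5+0=5
L[8]='i': occ=0, LF[8]=C('i')+0=9+0=9
L[9]='r': occ=2, LF[9]=C('r')+2=10+2=12
L[10]='e': occ=1, LF[10]=C('e')+1=5+1=6
L[11]='$': occ=0, LF[11]=C('$')+0=0+0=0
L[12]='f': occ=0, LF[12]=C('f')+0=7+0=7
L[13]='a': occ=0, LF[13]=C('a')+0=4+0=4

Answer: 2 3 1 13 10 11 8 5 9 12 6 0 7 4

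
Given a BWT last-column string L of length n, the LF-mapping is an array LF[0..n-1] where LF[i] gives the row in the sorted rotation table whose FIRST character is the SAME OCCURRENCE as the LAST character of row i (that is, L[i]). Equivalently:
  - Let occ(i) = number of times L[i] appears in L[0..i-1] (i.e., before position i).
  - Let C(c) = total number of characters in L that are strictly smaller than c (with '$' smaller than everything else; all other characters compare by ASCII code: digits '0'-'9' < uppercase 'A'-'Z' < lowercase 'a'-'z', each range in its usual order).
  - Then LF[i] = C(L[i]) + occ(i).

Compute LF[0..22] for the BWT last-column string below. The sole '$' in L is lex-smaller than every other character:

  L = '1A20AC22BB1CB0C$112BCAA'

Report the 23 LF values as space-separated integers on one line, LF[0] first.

Answer: 3 11 7 1 12 19 8 9 15 16 4 20 17 2 21 0 5 6 10 18 22 13 14

Derivation:
Char counts: '$':1, '0':2, '1':4, '2':4, 'A':4, 'B':4, 'C':4
C (first-col start): C('$')=0, C('0')=1, C('1')=3, C('2')=7, C('A')=11, C('B')=15, C('C')=19
L[0]='1': occ=0, LF[0]=C('1')+0=3+0=3
L[1]='A': occ=0, LF[1]=C('A')+0=11+0=11
L[2]='2': occ=0, LF[2]=C('2')+0=7+0=7
L[3]='0': occ=0, LF[3]=C('0')+0=1+0=1
L[4]='A': occ=1, LF[4]=C('A')+1=11+1=12
L[5]='C': occ=0, LF[5]=C('C')+0=19+0=19
L[6]='2': occ=1, LF[6]=C('2')+1=7+1=8
L[7]='2': occ=2, LF[7]=C('2')+2=7+2=9
L[8]='B': occ=0, LF[8]=C('B')+0=15+0=15
L[9]='B': occ=1, LF[9]=C('B')+1=15+1=16
L[10]='1': occ=1, LF[10]=C('1')+1=3+1=4
L[11]='C': occ=1, LF[11]=C('C')+1=19+1=20
L[12]='B': occ=2, LF[12]=C('B')+2=15+2=17
L[13]='0': occ=1, LF[13]=C('0')+1=1+1=2
L[14]='C': occ=2, LF[14]=C('C')+2=19+2=21
L[15]='$': occ=0, LF[15]=C('$')+0=0+0=0
L[16]='1': occ=2, LF[16]=C('1')+2=3+2=5
L[17]='1': occ=3, LF[17]=C('1')+3=3+3=6
L[18]='2': occ=3, LF[18]=C('2')+3=7+3=10
L[19]='B': occ=3, LF[19]=C('B')+3=15+3=18
L[20]='C': occ=3, LF[20]=C('C')+3=19+3=22
L[21]='A': occ=2, LF[21]=C('A')+2=11+2=13
L[22]='A': occ=3, LF[22]=C('A')+3=11+3=14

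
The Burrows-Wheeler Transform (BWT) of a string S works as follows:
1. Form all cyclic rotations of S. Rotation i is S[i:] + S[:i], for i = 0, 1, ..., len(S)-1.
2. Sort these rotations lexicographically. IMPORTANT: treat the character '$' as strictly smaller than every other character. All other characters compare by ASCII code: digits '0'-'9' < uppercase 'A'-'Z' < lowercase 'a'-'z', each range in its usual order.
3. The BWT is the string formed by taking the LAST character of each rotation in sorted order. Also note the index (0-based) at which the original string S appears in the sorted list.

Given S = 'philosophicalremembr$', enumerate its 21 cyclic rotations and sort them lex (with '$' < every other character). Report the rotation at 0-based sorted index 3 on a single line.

Answer: calremembr$philosophi

Derivation:
All 21 rotations (rotation i = S[i:]+S[:i]):
  rot[0] = philosophicalremembr$
  rot[1] = hilosophicalremembr$p
  rot[2] = ilosophicalremembr$ph
  rot[3] = losophicalremembr$phi
  rot[4] = osophicalremembr$phil
  rot[5] = sophicalremembr$philo
  rot[6] = ophicalremembr$philos
  rot[7] = phicalremembr$philoso
  rot[8] = hicalremembr$philosop
  rot[9] = icalremembr$philosoph
  rot[10] = calremembr$philosophi
  rot[11] = alremembr$philosophic
  rot[12] = lremembr$philosophica
  rot[13] = remembr$philosophical
  rot[14] = emembr$philosophicalr
  rot[15] = membr$philosophicalre
  rot[16] = embr$philosophicalrem
  rot[17] = mbr$philosophicalreme
  rot[18] = br$philosophicalremem
  rot[19] = r$philosophicalrememb
  rot[20] = $philosophicalremembr
Sorted (with $ < everything):
  sorted[0] = $philosophicalremembr
  sorted[1] = alremembr$philosophic
  sorted[2] = br$philosophicalremem
  sorted[3] = calremembr$philosophi
  sorted[4] = embr$philosophicalrem
  sorted[5] = emembr$philosophicalr
  sorted[6] = hicalremembr$philosop
  sorted[7] = hilosophicalremembr$p
  sorted[8] = icalremembr$philosoph
  sorted[9] = ilosophicalremembr$ph
  sorted[10] = losophicalremembr$phi
  sorted[11] = lremembr$philosophica
  sorted[12] = mbr$philosophicalreme
  sorted[13] = membr$philosophicalre
  sorted[14] = ophicalremembr$philos
  sorted[15] = osophicalremembr$phil
  sorted[16] = phicalremembr$philoso
  sorted[17] = philosophicalremembr$
  sorted[18] = r$philosophicalrememb
  sorted[19] = remembr$philosophical
  sorted[20] = sophicalremembr$philo
sorted[3] = calremembr$philosophi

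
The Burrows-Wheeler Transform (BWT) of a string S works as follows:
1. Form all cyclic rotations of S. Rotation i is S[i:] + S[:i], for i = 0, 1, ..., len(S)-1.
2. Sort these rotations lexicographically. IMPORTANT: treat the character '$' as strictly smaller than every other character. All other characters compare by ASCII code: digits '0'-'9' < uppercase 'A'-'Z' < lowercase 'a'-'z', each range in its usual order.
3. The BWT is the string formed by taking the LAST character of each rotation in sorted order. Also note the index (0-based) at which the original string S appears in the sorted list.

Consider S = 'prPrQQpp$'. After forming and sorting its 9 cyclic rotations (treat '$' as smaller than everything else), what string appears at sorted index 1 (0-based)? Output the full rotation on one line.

All 9 rotations (rotation i = S[i:]+S[:i]):
  rot[0] = prPrQQpp$
  rot[1] = rPrQQpp$p
  rot[2] = PrQQpp$pr
  rot[3] = rQQpp$prP
  rot[4] = QQpp$prPr
  rot[5] = Qpp$prPrQ
  rot[6] = pp$prPrQQ
  rot[7] = p$prPrQQp
  rot[8] = $prPrQQpp
Sorted (with $ < everything):
  sorted[0] = $prPrQQpp
  sorted[1] = PrQQpp$pr
  sorted[2] = QQpp$prPr
  sorted[3] = Qpp$prPrQ
  sorted[4] = p$prPrQQp
  sorted[5] = pp$prPrQQ
  sorted[6] = prPrQQpp$
  sorted[7] = rPrQQpp$p
  sorted[8] = rQQpp$prP
sorted[1] = PrQQpp$pr

Answer: PrQQpp$pr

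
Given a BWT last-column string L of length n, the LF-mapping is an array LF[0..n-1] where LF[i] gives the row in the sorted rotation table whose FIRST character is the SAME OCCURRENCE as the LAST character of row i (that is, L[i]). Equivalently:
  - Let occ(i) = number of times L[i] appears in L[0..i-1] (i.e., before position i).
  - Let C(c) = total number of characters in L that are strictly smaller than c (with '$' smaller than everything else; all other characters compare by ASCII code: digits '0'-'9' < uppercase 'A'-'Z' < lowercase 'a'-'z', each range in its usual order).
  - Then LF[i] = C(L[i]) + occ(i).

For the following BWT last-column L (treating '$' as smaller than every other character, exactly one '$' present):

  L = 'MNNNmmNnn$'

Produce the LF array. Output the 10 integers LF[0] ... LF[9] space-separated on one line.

Answer: 1 2 3 4 6 7 5 8 9 0

Derivation:
Char counts: '$':1, 'M':1, 'N':4, 'm':2, 'n':2
C (first-col start): C('$')=0, C('M')=1, C('N')=2, C('m')=6, C('n')=8
L[0]='M': occ=0, LF[0]=C('M')+0=1+0=1
L[1]='N': occ=0, LF[1]=C('N')+0=2+0=2
L[2]='N': occ=1, LF[2]=C('N')+1=2+1=3
L[3]='N': occ=2, LF[3]=C('N')+2=2+2=4
L[4]='m': occ=0, LF[4]=C('m')+0=6+0=6
L[5]='m': occ=1, LF[5]=C('m')+1=6+1=7
L[6]='N': occ=3, LF[6]=C('N')+3=2+3=5
L[7]='n': occ=0, LF[7]=C('n')+0=8+0=8
L[8]='n': occ=1, LF[8]=C('n')+1=8+1=9
L[9]='$': occ=0, LF[9]=C('$')+0=0+0=0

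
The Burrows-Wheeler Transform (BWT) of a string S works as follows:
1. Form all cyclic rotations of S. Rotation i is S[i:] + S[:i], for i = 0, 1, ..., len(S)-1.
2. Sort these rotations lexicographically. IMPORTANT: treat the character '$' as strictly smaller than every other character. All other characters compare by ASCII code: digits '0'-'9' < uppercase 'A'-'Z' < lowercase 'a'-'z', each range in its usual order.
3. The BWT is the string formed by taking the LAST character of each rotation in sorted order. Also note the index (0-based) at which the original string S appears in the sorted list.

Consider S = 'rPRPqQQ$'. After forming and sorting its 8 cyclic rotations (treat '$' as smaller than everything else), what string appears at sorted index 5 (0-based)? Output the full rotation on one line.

All 8 rotations (rotation i = S[i:]+S[:i]):
  rot[0] = rPRPqQQ$
  rot[1] = PRPqQQ$r
  rot[2] = RPqQQ$rP
  rot[3] = PqQQ$rPR
  rot[4] = qQQ$rPRP
  rot[5] = QQ$rPRPq
  rot[6] = Q$rPRPqQ
  rot[7] = $rPRPqQQ
Sorted (with $ < everything):
  sorted[0] = $rPRPqQQ
  sorted[1] = PRPqQQ$r
  sorted[2] = PqQQ$rPR
  sorted[3] = Q$rPRPqQ
  sorted[4] = QQ$rPRPq
  sorted[5] = RPqQQ$rP
  sorted[6] = qQQ$rPRP
  sorted[7] = rPRPqQQ$
sorted[5] = RPqQQ$rP

Answer: RPqQQ$rP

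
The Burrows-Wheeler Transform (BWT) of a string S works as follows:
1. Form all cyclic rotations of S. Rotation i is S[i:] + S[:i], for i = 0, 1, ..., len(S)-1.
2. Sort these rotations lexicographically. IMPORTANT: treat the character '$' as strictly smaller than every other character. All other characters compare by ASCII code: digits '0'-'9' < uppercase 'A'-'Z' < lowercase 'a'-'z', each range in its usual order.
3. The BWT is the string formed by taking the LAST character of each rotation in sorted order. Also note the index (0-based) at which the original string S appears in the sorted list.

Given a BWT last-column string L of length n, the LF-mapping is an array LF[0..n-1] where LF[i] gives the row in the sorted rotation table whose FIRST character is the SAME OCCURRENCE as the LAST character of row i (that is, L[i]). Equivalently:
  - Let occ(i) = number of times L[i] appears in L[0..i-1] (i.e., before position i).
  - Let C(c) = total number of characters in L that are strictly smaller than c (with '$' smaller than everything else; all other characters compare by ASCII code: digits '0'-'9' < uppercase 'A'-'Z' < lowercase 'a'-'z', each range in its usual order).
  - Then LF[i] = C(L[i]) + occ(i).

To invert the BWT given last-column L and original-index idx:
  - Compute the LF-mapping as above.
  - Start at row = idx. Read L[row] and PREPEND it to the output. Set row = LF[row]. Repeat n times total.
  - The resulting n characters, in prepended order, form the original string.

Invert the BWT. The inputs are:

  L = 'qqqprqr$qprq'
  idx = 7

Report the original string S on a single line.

LF mapping: 3 4 5 1 9 6 10 0 7 2 11 8
Walk LF starting at row 7, prepending L[row]:
  step 1: row=7, L[7]='$', prepend. Next row=LF[7]=0
  step 2: row=0, L[0]='q', prepend. Next row=LF[0]=3
  step 3: row=3, L[3]='p', prepend. Next row=LF[3]=1
  step 4: row=1, L[1]='q', prepend. Next row=LF[1]=4
  step 5: row=4, L[4]='r', prepend. Next row=LF[4]=9
  step 6: row=9, L[9]='p', prepend. Next row=LF[9]=2
  step 7: row=2, L[2]='q', prepend. Next row=LF[2]=5
  step 8: row=5, L[5]='q', prepend. Next row=LF[5]=6
  step 9: row=6, L[6]='r', prepend. Next row=LF[6]=10
  step 10: row=10, L[10]='r', prepend. Next row=LF[10]=11
  step 11: row=11, L[11]='q', prepend. Next row=LF[11]=8
  step 12: row=8, L[8]='q', prepend. Next row=LF[8]=7
Reversed output: qqrrqqprqpq$

Answer: qqrrqqprqpq$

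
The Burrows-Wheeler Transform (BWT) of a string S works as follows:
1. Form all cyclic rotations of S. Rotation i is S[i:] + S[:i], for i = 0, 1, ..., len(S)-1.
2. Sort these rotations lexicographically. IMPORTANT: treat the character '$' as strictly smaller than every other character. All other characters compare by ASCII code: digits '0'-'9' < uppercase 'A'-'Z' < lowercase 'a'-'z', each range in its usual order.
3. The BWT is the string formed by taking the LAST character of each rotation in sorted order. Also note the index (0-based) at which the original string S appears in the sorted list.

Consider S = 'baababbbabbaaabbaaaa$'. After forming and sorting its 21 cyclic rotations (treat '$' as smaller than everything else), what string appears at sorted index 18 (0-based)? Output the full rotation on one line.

All 21 rotations (rotation i = S[i:]+S[:i]):
  rot[0] = baababbbabbaaabbaaaa$
  rot[1] = aababbbabbaaabbaaaa$b
  rot[2] = ababbbabbaaabbaaaa$ba
  rot[3] = babbbabbaaabbaaaa$baa
  rot[4] = abbbabbaaabbaaaa$baab
  rot[5] = bbbabbaaabbaaaa$baaba
  rot[6] = bbabbaaabbaaaa$baabab
  rot[7] = babbaaabbaaaa$baababb
  rot[8] = abbaaabbaaaa$baababbb
  rot[9] = bbaaabbaaaa$baababbba
  rot[10] = baaabbaaaa$baababbbab
  rot[11] = aaabbaaaa$baababbbabb
  rot[12] = aabbaaaa$baababbbabba
  rot[13] = abbaaaa$baababbbabbaa
  rot[14] = bbaaaa$baababbbabbaaa
  rot[15] = baaaa$baababbbabbaaab
  rot[16] = aaaa$baababbbabbaaabb
  rot[17] = aaa$baababbbabbaaabba
  rot[18] = aa$baababbbabbaaabbaa
  rot[19] = a$baababbbabbaaabbaaa
  rot[20] = $baababbbabbaaabbaaaa
Sorted (with $ < everything):
  sorted[0] = $baababbbabbaaabbaaaa
  sorted[1] = a$baababbbabbaaabbaaa
  sorted[2] = aa$baababbbabbaaabbaa
  sorted[3] = aaa$baababbbabbaaabba
  sorted[4] = aaaa$baababbbabbaaabb
  sorted[5] = aaabbaaaa$baababbbabb
  sorted[6] = aababbbabbaaabbaaaa$b
  sorted[7] = aabbaaaa$baababbbabba
  sorted[8] = ababbbabbaaabbaaaa$ba
  sorted[9] = abbaaaa$baababbbabbaa
  sorted[10] = abbaaabbaaaa$baababbb
  sorted[11] = abbbabbaaabbaaaa$baab
  sorted[12] = baaaa$baababbbabbaaab
  sorted[13] = baaabbaaaa$baababbbab
  sorted[14] = baababbbabbaaabbaaaa$
  sorted[15] = babbaaabbaaaa$baababb
  sorted[16] = babbbabbaaabbaaaa$baa
  sorted[17] = bbaaaa$baababbbabbaaa
  sorted[18] = bbaaabbaaaa$baababbba
  sorted[19] = bbabbaaabbaaaa$baabab
  sorted[20] = bbbabbaaabbaaaa$baaba
sorted[18] = bbaaabbaaaa$baababbba

Answer: bbaaabbaaaa$baababbba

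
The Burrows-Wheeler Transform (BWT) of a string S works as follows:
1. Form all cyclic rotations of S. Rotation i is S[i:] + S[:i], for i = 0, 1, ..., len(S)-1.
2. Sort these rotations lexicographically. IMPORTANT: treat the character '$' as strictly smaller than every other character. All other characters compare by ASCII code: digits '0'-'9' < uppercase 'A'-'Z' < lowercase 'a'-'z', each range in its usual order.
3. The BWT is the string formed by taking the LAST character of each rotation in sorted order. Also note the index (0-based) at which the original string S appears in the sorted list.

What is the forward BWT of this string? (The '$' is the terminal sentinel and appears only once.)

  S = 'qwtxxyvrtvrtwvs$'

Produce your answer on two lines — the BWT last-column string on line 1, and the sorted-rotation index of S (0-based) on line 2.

Answer: s$vvvrrwytwqttxx
1

Derivation:
All 16 rotations (rotation i = S[i:]+S[:i]):
  rot[0] = qwtxxyvrtvrtwvs$
  rot[1] = wtxxyvrtvrtwvs$q
  rot[2] = txxyvrtvrtwvs$qw
  rot[3] = xxyvrtvrtwvs$qwt
  rot[4] = xyvrtvrtwvs$qwtx
  rot[5] = yvrtvrtwvs$qwtxx
  rot[6] = vrtvrtwvs$qwtxxy
  rot[7] = rtvrtwvs$qwtxxyv
  rot[8] = tvrtwvs$qwtxxyvr
  rot[9] = vrtwvs$qwtxxyvrt
  rot[10] = rtwvs$qwtxxyvrtv
  rot[11] = twvs$qwtxxyvrtvr
  rot[12] = wvs$qwtxxyvrtvrt
  rot[13] = vs$qwtxxyvrtvrtw
  rot[14] = s$qwtxxyvrtvrtwv
  rot[15] = $qwtxxyvrtvrtwvs
Sorted (with $ < everything):
  sorted[0] = $qwtxxyvrtvrtwvs  (last char: 's')
  sorted[1] = qwtxxyvrtvrtwvs$  (last char: '$')
  sorted[2] = rtvrtwvs$qwtxxyv  (last char: 'v')
  sorted[3] = rtwvs$qwtxxyvrtv  (last char: 'v')
  sorted[4] = s$qwtxxyvrtvrtwv  (last char: 'v')
  sorted[5] = tvrtwvs$qwtxxyvr  (last char: 'r')
  sorted[6] = twvs$qwtxxyvrtvr  (last char: 'r')
  sorted[7] = txxyvrtvrtwvs$qw  (last char: 'w')
  sorted[8] = vrtvrtwvs$qwtxxy  (last char: 'y')
  sorted[9] = vrtwvs$qwtxxyvrt  (last char: 't')
  sorted[10] = vs$qwtxxyvrtvrtw  (last char: 'w')
  sorted[11] = wtxxyvrtvrtwvs$q  (last char: 'q')
  sorted[12] = wvs$qwtxxyvrtvrt  (last char: 't')
  sorted[13] = xxyvrtvrtwvs$qwt  (last char: 't')
  sorted[14] = xyvrtvrtwvs$qwtx  (last char: 'x')
  sorted[15] = yvrtvrtwvs$qwtxx  (last char: 'x')
Last column: s$vvvrrwytwqttxx
Original string S is at sorted index 1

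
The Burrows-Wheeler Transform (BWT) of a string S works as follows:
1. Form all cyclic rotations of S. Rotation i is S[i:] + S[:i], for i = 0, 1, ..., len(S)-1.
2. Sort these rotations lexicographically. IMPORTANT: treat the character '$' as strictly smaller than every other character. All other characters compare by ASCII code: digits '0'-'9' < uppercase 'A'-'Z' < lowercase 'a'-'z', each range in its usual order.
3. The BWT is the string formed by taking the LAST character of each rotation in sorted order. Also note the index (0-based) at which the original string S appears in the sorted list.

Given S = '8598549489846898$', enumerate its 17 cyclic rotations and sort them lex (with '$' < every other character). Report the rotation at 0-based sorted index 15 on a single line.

All 17 rotations (rotation i = S[i:]+S[:i]):
  rot[0] = 8598549489846898$
  rot[1] = 598549489846898$8
  rot[2] = 98549489846898$85
  rot[3] = 8549489846898$859
  rot[4] = 549489846898$8598
  rot[5] = 49489846898$85985
  rot[6] = 9489846898$859854
  rot[7] = 489846898$8598549
  rot[8] = 89846898$85985494
  rot[9] = 9846898$859854948
  rot[10] = 846898$8598549489
  rot[11] = 46898$85985494898
  rot[12] = 6898$859854948984
  rot[13] = 898$8598549489846
  rot[14] = 98$85985494898468
  rot[15] = 8$859854948984689
  rot[16] = $8598549489846898
Sorted (with $ < everything):
  sorted[0] = $8598549489846898
  sorted[1] = 46898$85985494898
  sorted[2] = 489846898$8598549
  sorted[3] = 49489846898$85985
  sorted[4] = 549489846898$8598
  sorted[5] = 598549489846898$8
  sorted[6] = 6898$859854948984
  sorted[7] = 8$859854948984689
  sorted[8] = 846898$8598549489
  sorted[9] = 8549489846898$859
  sorted[10] = 8598549489846898$
  sorted[11] = 898$8598549489846
  sorted[12] = 89846898$85985494
  sorted[13] = 9489846898$859854
  sorted[14] = 98$85985494898468
  sorted[15] = 9846898$859854948
  sorted[16] = 98549489846898$85
sorted[15] = 9846898$859854948

Answer: 9846898$859854948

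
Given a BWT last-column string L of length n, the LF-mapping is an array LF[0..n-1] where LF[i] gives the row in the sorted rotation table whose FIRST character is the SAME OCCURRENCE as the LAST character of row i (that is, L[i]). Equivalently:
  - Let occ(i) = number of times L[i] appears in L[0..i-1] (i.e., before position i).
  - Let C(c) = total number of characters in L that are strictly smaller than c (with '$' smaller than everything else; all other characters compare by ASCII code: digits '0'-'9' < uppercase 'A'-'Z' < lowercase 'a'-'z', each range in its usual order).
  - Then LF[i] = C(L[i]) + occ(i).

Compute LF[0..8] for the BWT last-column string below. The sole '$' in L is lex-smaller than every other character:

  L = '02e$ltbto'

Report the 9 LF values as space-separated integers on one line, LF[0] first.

Answer: 1 2 4 0 5 7 3 8 6

Derivation:
Char counts: '$':1, '0':1, '2':1, 'b':1, 'e':1, 'l':1, 'o':1, 't':2
C (first-col start): C('$')=0, C('0')=1, C('2')=2, C('b')=3, C('e')=4, C('l')=5, C('o')=6, C('t')=7
L[0]='0': occ=0, LF[0]=C('0')+0=1+0=1
L[1]='2': occ=0, LF[1]=C('2')+0=2+0=2
L[2]='e': occ=0, LF[2]=C('e')+0=4+0=4
L[3]='$': occ=0, LF[3]=C('$')+0=0+0=0
L[4]='l': occ=0, LF[4]=C('l')+0=5+0=5
L[5]='t': occ=0, LF[5]=C('t')+0=7+0=7
L[6]='b': occ=0, LF[6]=C('b')+0=3+0=3
L[7]='t': occ=1, LF[7]=C('t')+1=7+1=8
L[8]='o': occ=0, LF[8]=C('o')+0=6+0=6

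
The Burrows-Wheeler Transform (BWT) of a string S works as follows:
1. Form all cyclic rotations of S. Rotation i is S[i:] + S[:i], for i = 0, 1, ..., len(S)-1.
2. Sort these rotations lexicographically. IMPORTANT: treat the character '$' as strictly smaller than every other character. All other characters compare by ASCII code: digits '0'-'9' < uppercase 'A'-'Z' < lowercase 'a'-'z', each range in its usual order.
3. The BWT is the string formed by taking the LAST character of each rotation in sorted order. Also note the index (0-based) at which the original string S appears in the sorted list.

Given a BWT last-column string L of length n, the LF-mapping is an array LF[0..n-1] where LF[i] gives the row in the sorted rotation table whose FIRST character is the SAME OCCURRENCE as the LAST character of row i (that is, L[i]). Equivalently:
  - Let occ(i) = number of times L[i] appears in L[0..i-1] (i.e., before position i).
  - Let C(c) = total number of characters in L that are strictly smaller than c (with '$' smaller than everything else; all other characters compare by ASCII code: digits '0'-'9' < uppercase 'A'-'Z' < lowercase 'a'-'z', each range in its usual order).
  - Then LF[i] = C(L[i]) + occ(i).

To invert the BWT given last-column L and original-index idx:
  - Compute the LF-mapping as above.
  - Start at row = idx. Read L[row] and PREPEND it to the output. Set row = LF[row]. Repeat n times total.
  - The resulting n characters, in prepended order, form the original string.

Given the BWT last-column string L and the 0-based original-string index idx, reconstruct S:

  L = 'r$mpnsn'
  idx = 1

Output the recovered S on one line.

Answer: mnpnsr$

Derivation:
LF mapping: 5 0 1 4 2 6 3
Walk LF starting at row 1, prepending L[row]:
  step 1: row=1, L[1]='$', prepend. Next row=LF[1]=0
  step 2: row=0, L[0]='r', prepend. Next row=LF[0]=5
  step 3: row=5, L[5]='s', prepend. Next row=LF[5]=6
  step 4: row=6, L[6]='n', prepend. Next row=LF[6]=3
  step 5: row=3, L[3]='p', prepend. Next row=LF[3]=4
  step 6: row=4, L[4]='n', prepend. Next row=LF[4]=2
  step 7: row=2, L[2]='m', prepend. Next row=LF[2]=1
Reversed output: mnpnsr$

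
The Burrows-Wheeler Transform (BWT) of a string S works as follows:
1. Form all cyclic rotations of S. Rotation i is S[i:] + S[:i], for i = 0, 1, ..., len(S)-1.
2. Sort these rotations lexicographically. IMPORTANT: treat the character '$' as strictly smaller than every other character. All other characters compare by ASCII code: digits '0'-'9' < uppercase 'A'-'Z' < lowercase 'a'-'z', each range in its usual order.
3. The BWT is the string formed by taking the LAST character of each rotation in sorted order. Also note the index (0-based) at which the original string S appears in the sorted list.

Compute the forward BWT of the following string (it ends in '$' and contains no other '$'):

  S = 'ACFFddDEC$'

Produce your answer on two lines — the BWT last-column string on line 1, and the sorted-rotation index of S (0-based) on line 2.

All 10 rotations (rotation i = S[i:]+S[:i]):
  rot[0] = ACFFddDEC$
  rot[1] = CFFddDEC$A
  rot[2] = FFddDEC$AC
  rot[3] = FddDEC$ACF
  rot[4] = ddDEC$ACFF
  rot[5] = dDEC$ACFFd
  rot[6] = DEC$ACFFdd
  rot[7] = EC$ACFFddD
  rot[8] = C$ACFFddDE
  rot[9] = $ACFFddDEC
Sorted (with $ < everything):
  sorted[0] = $ACFFddDEC  (last char: 'C')
  sorted[1] = ACFFddDEC$  (last char: '$')
  sorted[2] = C$ACFFddDE  (last char: 'E')
  sorted[3] = CFFddDEC$A  (last char: 'A')
  sorted[4] = DEC$ACFFdd  (last char: 'd')
  sorted[5] = EC$ACFFddD  (last char: 'D')
  sorted[6] = FFddDEC$AC  (last char: 'C')
  sorted[7] = FddDEC$ACF  (last char: 'F')
  sorted[8] = dDEC$ACFFd  (last char: 'd')
  sorted[9] = ddDEC$ACFF  (last char: 'F')
Last column: C$EAdDCFdF
Original string S is at sorted index 1

Answer: C$EAdDCFdF
1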